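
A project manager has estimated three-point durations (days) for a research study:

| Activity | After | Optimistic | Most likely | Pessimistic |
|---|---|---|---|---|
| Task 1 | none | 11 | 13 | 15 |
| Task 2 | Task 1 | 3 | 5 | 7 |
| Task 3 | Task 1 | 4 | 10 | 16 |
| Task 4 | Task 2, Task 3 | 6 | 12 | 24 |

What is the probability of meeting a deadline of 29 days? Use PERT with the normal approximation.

te_Task 1 = (11 + 4·13 + 15)/6 = 78/6 = 13; σ²_Task 1 = ((15−11)/6)² = 0.444
te_Task 2 = (3 + 4·5 + 7)/6 = 30/6 = 5; σ²_Task 2 = ((7−3)/6)² = 0.444
te_Task 3 = (4 + 4·10 + 16)/6 = 60/6 = 10; σ²_Task 3 = ((16−4)/6)² = 4.000
te_Task 4 = (6 + 4·12 + 24)/6 = 78/6 = 13; σ²_Task 4 = ((24−6)/6)² = 9.000

Forward pass:
ES_Task 1 = 0; EF_Task 1 = 13
ES_Task 2 = 13; EF_Task 2 = 13+5 = 18
ES_Task 3 = 13; EF_Task 3 = 13+10 = 23
ES_Task 4 = max(EF_Task 2=18, EF_Task 3=23) = 23; EF_Task 4 = 23+13 = 36
Expected project duration μ = 36 days. Critical path: Task 1 → Task 3 → Task 4.

Variance along critical path = 0.444 + 4.000 + 9.000 = 13.444; σ = √13.444 = 3.667 days.
Z = (29 − 36) / 3.667 = -1.909
P(T ≤ 29) = Φ(-1.909) ≈ 0.028

0.028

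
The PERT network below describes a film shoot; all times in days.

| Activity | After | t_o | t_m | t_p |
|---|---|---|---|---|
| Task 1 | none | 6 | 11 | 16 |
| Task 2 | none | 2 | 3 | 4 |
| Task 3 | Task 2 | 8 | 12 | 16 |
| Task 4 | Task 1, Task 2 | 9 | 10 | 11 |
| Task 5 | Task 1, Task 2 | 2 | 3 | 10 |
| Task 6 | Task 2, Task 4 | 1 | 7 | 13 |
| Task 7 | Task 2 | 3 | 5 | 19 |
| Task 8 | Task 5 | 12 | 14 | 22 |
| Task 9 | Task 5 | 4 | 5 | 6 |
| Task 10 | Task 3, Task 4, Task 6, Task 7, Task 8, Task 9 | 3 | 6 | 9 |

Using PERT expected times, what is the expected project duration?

36 days

te_Task 1 = (6 + 4·11 + 16)/6 = 66/6 = 11
te_Task 2 = (2 + 4·3 + 4)/6 = 18/6 = 3
te_Task 3 = (8 + 4·12 + 16)/6 = 72/6 = 12
te_Task 4 = (9 + 4·10 + 11)/6 = 60/6 = 10
te_Task 5 = (2 + 4·3 + 10)/6 = 24/6 = 4
te_Task 6 = (1 + 4·7 + 13)/6 = 42/6 = 7
te_Task 7 = (3 + 4·5 + 19)/6 = 42/6 = 7
te_Task 8 = (12 + 4·14 + 22)/6 = 90/6 = 15
te_Task 9 = (4 + 4·5 + 6)/6 = 30/6 = 5
te_Task 10 = (3 + 4·6 + 9)/6 = 36/6 = 6

Forward pass:
ES_Task 1 = 0; EF_Task 1 = 11
ES_Task 2 = 0; EF_Task 2 = 3
ES_Task 3 = 3; EF_Task 3 = 3+12 = 15
ES_Task 4 = max(EF_Task 1=11, EF_Task 2=3) = 11; EF_Task 4 = 11+10 = 21
ES_Task 5 = max(EF_Task 1=11, EF_Task 2=3) = 11; EF_Task 5 = 11+4 = 15
ES_Task 6 = max(EF_Task 2=3, EF_Task 4=21) = 21; EF_Task 6 = 21+7 = 28
ES_Task 7 = 3; EF_Task 7 = 3+7 = 10
ES_Task 8 = 15; EF_Task 8 = 15+15 = 30
ES_Task 9 = 15; EF_Task 9 = 15+5 = 20
ES_Task 10 = max(EF_Task 3=15, EF_Task 4=21, EF_Task 6=28, EF_Task 7=10, EF_Task 8=30, EF_Task 9=20) = 30; EF_Task 10 = 30+6 = 36
Expected project duration μ = 36 days. Critical path: Task 1 → Task 5 → Task 8 → Task 10.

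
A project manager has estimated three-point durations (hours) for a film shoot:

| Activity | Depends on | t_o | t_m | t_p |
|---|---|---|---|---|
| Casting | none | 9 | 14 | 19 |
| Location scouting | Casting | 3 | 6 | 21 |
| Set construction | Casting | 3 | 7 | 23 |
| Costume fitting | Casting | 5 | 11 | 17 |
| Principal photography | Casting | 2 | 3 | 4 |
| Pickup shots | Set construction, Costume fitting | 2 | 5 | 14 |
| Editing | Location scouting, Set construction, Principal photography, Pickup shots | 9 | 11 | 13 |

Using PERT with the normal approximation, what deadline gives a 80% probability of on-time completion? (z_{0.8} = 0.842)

te_Casting = (9 + 4·14 + 19)/6 = 84/6 = 14; σ²_Casting = ((19−9)/6)² = 2.778
te_Location scouting = (3 + 4·6 + 21)/6 = 48/6 = 8; σ²_Location scouting = ((21−3)/6)² = 9.000
te_Set construction = (3 + 4·7 + 23)/6 = 54/6 = 9; σ²_Set construction = ((23−3)/6)² = 11.111
te_Costume fitting = (5 + 4·11 + 17)/6 = 66/6 = 11; σ²_Costume fitting = ((17−5)/6)² = 4.000
te_Principal photography = (2 + 4·3 + 4)/6 = 18/6 = 3; σ²_Principal photography = ((4−2)/6)² = 0.111
te_Pickup shots = (2 + 4·5 + 14)/6 = 36/6 = 6; σ²_Pickup shots = ((14−2)/6)² = 4.000
te_Editing = (9 + 4·11 + 13)/6 = 66/6 = 11; σ²_Editing = ((13−9)/6)² = 0.444

Forward pass:
ES_Casting = 0; EF_Casting = 14
ES_Location scouting = 14; EF_Location scouting = 14+8 = 22
ES_Set construction = 14; EF_Set construction = 14+9 = 23
ES_Costume fitting = 14; EF_Costume fitting = 14+11 = 25
ES_Principal photography = 14; EF_Principal photography = 14+3 = 17
ES_Pickup shots = max(EF_Set construction=23, EF_Costume fitting=25) = 25; EF_Pickup shots = 25+6 = 31
ES_Editing = max(EF_Location scouting=22, EF_Set construction=23, EF_Principal photography=17, EF_Pickup shots=31) = 31; EF_Editing = 31+11 = 42
Expected project duration μ = 42 hours. Critical path: Casting → Costume fitting → Pickup shots → Editing.

Variance along critical path = 2.778 + 4.000 + 4.000 + 0.444 = 11.222; σ = 3.350 hours.
D = μ + z·σ = 42 + 0.842·3.350 = 44.8 hours

44.8 hours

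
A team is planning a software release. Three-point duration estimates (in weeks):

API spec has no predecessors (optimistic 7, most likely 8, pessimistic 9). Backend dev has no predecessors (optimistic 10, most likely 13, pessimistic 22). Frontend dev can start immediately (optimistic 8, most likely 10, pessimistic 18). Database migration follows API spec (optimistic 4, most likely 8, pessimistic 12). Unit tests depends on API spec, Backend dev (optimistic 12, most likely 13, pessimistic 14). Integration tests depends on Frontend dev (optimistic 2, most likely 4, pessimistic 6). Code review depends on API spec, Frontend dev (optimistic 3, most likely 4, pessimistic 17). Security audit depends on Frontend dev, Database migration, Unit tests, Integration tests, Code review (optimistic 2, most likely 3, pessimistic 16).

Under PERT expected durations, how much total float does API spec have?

6 weeks

te_API spec = (7 + 4·8 + 9)/6 = 48/6 = 8
te_Backend dev = (10 + 4·13 + 22)/6 = 84/6 = 14
te_Frontend dev = (8 + 4·10 + 18)/6 = 66/6 = 11
te_Database migration = (4 + 4·8 + 12)/6 = 48/6 = 8
te_Unit tests = (12 + 4·13 + 14)/6 = 78/6 = 13
te_Integration tests = (2 + 4·4 + 6)/6 = 24/6 = 4
te_Code review = (3 + 4·4 + 17)/6 = 36/6 = 6
te_Security audit = (2 + 4·3 + 16)/6 = 30/6 = 5

Forward pass:
ES_API spec = 0; EF_API spec = 8
ES_Backend dev = 0; EF_Backend dev = 14
ES_Frontend dev = 0; EF_Frontend dev = 11
ES_Database migration = 8; EF_Database migration = 8+8 = 16
ES_Unit tests = max(EF_API spec=8, EF_Backend dev=14) = 14; EF_Unit tests = 14+13 = 27
ES_Integration tests = 11; EF_Integration tests = 11+4 = 15
ES_Code review = max(EF_API spec=8, EF_Frontend dev=11) = 11; EF_Code review = 11+6 = 17
ES_Security audit = max(EF_Frontend dev=11, EF_Database migration=16, EF_Unit tests=27, EF_Integration tests=15, EF_Code review=17) = 27; EF_Security audit = 27+5 = 32
Expected project duration μ = 32 weeks. Critical path: Backend dev → Unit tests → Security audit.

Backward pass:
LF_Security audit = 32; LS_Security audit = 32−5 = 27
LF_Code review = LS_Security audit = 27; LS_Code review = 27−6 = 21
LF_Integration tests = LS_Security audit = 27; LS_Integration tests = 27−4 = 23
LF_Unit tests = LS_Security audit = 27; LS_Unit tests = 27−13 = 14
LF_Database migration = LS_Security audit = 27; LS_Database migration = 27−8 = 19
LF_Frontend dev = min(LS_Integration tests=23, LS_Code review=21, LS_Security audit=27) = 21; LS_Frontend dev = 21−11 = 10
LF_Backend dev = LS_Unit tests = 14; LS_Backend dev = 14−14 = 0
LF_API spec = min(LS_Database migration=19, LS_Unit tests=14, LS_Code review=21) = 14; LS_API spec = 14−8 = 6
Slack_API spec = LS_API spec − ES_API spec = 6 − 0 = 6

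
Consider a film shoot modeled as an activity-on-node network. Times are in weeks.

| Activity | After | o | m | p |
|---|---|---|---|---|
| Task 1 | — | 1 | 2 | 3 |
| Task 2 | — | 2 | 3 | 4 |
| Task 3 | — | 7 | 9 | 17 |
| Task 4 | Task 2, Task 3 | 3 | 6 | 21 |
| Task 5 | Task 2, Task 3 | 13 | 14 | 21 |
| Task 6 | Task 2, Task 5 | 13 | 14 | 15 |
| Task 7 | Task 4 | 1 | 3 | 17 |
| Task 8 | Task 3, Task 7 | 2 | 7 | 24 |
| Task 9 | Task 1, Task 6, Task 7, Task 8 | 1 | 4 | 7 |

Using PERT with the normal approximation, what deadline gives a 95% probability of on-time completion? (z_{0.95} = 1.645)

te_Task 1 = (1 + 4·2 + 3)/6 = 12/6 = 2; σ²_Task 1 = ((3−1)/6)² = 0.111
te_Task 2 = (2 + 4·3 + 4)/6 = 18/6 = 3; σ²_Task 2 = ((4−2)/6)² = 0.111
te_Task 3 = (7 + 4·9 + 17)/6 = 60/6 = 10; σ²_Task 3 = ((17−7)/6)² = 2.778
te_Task 4 = (3 + 4·6 + 21)/6 = 48/6 = 8; σ²_Task 4 = ((21−3)/6)² = 9.000
te_Task 5 = (13 + 4·14 + 21)/6 = 90/6 = 15; σ²_Task 5 = ((21−13)/6)² = 1.778
te_Task 6 = (13 + 4·14 + 15)/6 = 84/6 = 14; σ²_Task 6 = ((15−13)/6)² = 0.111
te_Task 7 = (1 + 4·3 + 17)/6 = 30/6 = 5; σ²_Task 7 = ((17−1)/6)² = 7.111
te_Task 8 = (2 + 4·7 + 24)/6 = 54/6 = 9; σ²_Task 8 = ((24−2)/6)² = 13.444
te_Task 9 = (1 + 4·4 + 7)/6 = 24/6 = 4; σ²_Task 9 = ((7−1)/6)² = 1.000

Forward pass:
ES_Task 1 = 0; EF_Task 1 = 2
ES_Task 2 = 0; EF_Task 2 = 3
ES_Task 3 = 0; EF_Task 3 = 10
ES_Task 4 = max(EF_Task 2=3, EF_Task 3=10) = 10; EF_Task 4 = 10+8 = 18
ES_Task 5 = max(EF_Task 2=3, EF_Task 3=10) = 10; EF_Task 5 = 10+15 = 25
ES_Task 6 = max(EF_Task 2=3, EF_Task 5=25) = 25; EF_Task 6 = 25+14 = 39
ES_Task 7 = 18; EF_Task 7 = 18+5 = 23
ES_Task 8 = max(EF_Task 3=10, EF_Task 7=23) = 23; EF_Task 8 = 23+9 = 32
ES_Task 9 = max(EF_Task 1=2, EF_Task 6=39, EF_Task 7=23, EF_Task 8=32) = 39; EF_Task 9 = 39+4 = 43
Expected project duration μ = 43 weeks. Critical path: Task 3 → Task 5 → Task 6 → Task 9.

Variance along critical path = 2.778 + 1.778 + 0.111 + 1.000 = 5.667; σ = 2.380 weeks.
D = μ + z·σ = 43 + 1.645·2.380 = 46.9 weeks

46.9 weeks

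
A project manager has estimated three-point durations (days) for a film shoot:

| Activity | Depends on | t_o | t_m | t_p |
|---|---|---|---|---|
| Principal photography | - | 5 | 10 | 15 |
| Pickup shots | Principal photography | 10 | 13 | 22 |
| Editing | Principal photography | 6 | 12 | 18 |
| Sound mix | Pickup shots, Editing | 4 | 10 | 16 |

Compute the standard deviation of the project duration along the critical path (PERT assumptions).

3.28 days

te_Principal photography = (5 + 4·10 + 15)/6 = 60/6 = 10; σ²_Principal photography = ((15−5)/6)² = 2.778
te_Pickup shots = (10 + 4·13 + 22)/6 = 84/6 = 14; σ²_Pickup shots = ((22−10)/6)² = 4.000
te_Editing = (6 + 4·12 + 18)/6 = 72/6 = 12; σ²_Editing = ((18−6)/6)² = 4.000
te_Sound mix = (4 + 4·10 + 16)/6 = 60/6 = 10; σ²_Sound mix = ((16−4)/6)² = 4.000

Forward pass:
ES_Principal photography = 0; EF_Principal photography = 10
ES_Pickup shots = 10; EF_Pickup shots = 10+14 = 24
ES_Editing = 10; EF_Editing = 10+12 = 22
ES_Sound mix = max(EF_Pickup shots=24, EF_Editing=22) = 24; EF_Sound mix = 24+10 = 34
Expected project duration μ = 34 days. Critical path: Principal photography → Pickup shots → Sound mix.

Variance along critical path = 2.778 + 4.000 + 4.000 = 10.778
σ = √10.778 = 3.283 days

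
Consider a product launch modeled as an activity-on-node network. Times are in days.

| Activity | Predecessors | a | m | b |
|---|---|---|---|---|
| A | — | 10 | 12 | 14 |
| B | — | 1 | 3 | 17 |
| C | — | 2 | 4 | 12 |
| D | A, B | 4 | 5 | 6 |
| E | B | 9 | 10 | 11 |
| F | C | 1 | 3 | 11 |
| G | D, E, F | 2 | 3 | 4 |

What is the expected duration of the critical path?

20 days

te_A = (10 + 4·12 + 14)/6 = 72/6 = 12
te_B = (1 + 4·3 + 17)/6 = 30/6 = 5
te_C = (2 + 4·4 + 12)/6 = 30/6 = 5
te_D = (4 + 4·5 + 6)/6 = 30/6 = 5
te_E = (9 + 4·10 + 11)/6 = 60/6 = 10
te_F = (1 + 4·3 + 11)/6 = 24/6 = 4
te_G = (2 + 4·3 + 4)/6 = 18/6 = 3

Forward pass:
ES_A = 0; EF_A = 12
ES_B = 0; EF_B = 5
ES_C = 0; EF_C = 5
ES_D = max(EF_A=12, EF_B=5) = 12; EF_D = 12+5 = 17
ES_E = 5; EF_E = 5+10 = 15
ES_F = 5; EF_F = 5+4 = 9
ES_G = max(EF_D=17, EF_E=15, EF_F=9) = 17; EF_G = 17+3 = 20
Expected project duration μ = 20 days. Critical path: A → D → G.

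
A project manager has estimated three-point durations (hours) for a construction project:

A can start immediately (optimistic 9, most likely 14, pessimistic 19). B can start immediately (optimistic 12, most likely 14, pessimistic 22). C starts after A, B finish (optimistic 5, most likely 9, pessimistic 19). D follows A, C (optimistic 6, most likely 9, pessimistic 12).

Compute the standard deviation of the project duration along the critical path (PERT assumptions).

te_A = (9 + 4·14 + 19)/6 = 84/6 = 14; σ²_A = ((19−9)/6)² = 2.778
te_B = (12 + 4·14 + 22)/6 = 90/6 = 15; σ²_B = ((22−12)/6)² = 2.778
te_C = (5 + 4·9 + 19)/6 = 60/6 = 10; σ²_C = ((19−5)/6)² = 5.444
te_D = (6 + 4·9 + 12)/6 = 54/6 = 9; σ²_D = ((12−6)/6)² = 1.000

Forward pass:
ES_A = 0; EF_A = 14
ES_B = 0; EF_B = 15
ES_C = max(EF_A=14, EF_B=15) = 15; EF_C = 15+10 = 25
ES_D = max(EF_A=14, EF_C=25) = 25; EF_D = 25+9 = 34
Expected project duration μ = 34 hours. Critical path: B → C → D.

Variance along critical path = 2.778 + 5.444 + 1.000 = 9.222
σ = √9.222 = 3.037 hours

3.04 hours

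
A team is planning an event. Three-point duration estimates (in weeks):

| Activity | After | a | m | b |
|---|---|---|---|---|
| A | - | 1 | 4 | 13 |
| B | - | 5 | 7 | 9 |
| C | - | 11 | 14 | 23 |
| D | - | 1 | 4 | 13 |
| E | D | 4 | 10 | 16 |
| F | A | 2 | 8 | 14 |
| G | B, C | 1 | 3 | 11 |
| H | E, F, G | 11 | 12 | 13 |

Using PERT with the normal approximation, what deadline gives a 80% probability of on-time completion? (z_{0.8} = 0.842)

te_A = (1 + 4·4 + 13)/6 = 30/6 = 5; σ²_A = ((13−1)/6)² = 4.000
te_B = (5 + 4·7 + 9)/6 = 42/6 = 7; σ²_B = ((9−5)/6)² = 0.444
te_C = (11 + 4·14 + 23)/6 = 90/6 = 15; σ²_C = ((23−11)/6)² = 4.000
te_D = (1 + 4·4 + 13)/6 = 30/6 = 5; σ²_D = ((13−1)/6)² = 4.000
te_E = (4 + 4·10 + 16)/6 = 60/6 = 10; σ²_E = ((16−4)/6)² = 4.000
te_F = (2 + 4·8 + 14)/6 = 48/6 = 8; σ²_F = ((14−2)/6)² = 4.000
te_G = (1 + 4·3 + 11)/6 = 24/6 = 4; σ²_G = ((11−1)/6)² = 2.778
te_H = (11 + 4·12 + 13)/6 = 72/6 = 12; σ²_H = ((13−11)/6)² = 0.111

Forward pass:
ES_A = 0; EF_A = 5
ES_B = 0; EF_B = 7
ES_C = 0; EF_C = 15
ES_D = 0; EF_D = 5
ES_E = 5; EF_E = 5+10 = 15
ES_F = 5; EF_F = 5+8 = 13
ES_G = max(EF_B=7, EF_C=15) = 15; EF_G = 15+4 = 19
ES_H = max(EF_E=15, EF_F=13, EF_G=19) = 19; EF_H = 19+12 = 31
Expected project duration μ = 31 weeks. Critical path: C → G → H.

Variance along critical path = 4.000 + 2.778 + 0.111 = 6.889; σ = 2.625 weeks.
D = μ + z·σ = 31 + 0.842·2.625 = 33.2 weeks

33.2 weeks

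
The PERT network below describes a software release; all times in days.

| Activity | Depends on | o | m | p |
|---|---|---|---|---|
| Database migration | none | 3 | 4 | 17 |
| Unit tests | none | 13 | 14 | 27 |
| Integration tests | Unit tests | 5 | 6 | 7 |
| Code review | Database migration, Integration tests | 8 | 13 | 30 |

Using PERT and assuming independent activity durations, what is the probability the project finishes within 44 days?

0.946

te_Database migration = (3 + 4·4 + 17)/6 = 36/6 = 6; σ²_Database migration = ((17−3)/6)² = 5.444
te_Unit tests = (13 + 4·14 + 27)/6 = 96/6 = 16; σ²_Unit tests = ((27−13)/6)² = 5.444
te_Integration tests = (5 + 4·6 + 7)/6 = 36/6 = 6; σ²_Integration tests = ((7−5)/6)² = 0.111
te_Code review = (8 + 4·13 + 30)/6 = 90/6 = 15; σ²_Code review = ((30−8)/6)² = 13.444

Forward pass:
ES_Database migration = 0; EF_Database migration = 6
ES_Unit tests = 0; EF_Unit tests = 16
ES_Integration tests = 16; EF_Integration tests = 16+6 = 22
ES_Code review = max(EF_Database migration=6, EF_Integration tests=22) = 22; EF_Code review = 22+15 = 37
Expected project duration μ = 37 days. Critical path: Unit tests → Integration tests → Code review.

Variance along critical path = 5.444 + 0.111 + 13.444 = 19.000; σ = √19.000 = 4.359 days.
Z = (44 − 37) / 4.359 = 1.606
P(T ≤ 44) = Φ(1.606) ≈ 0.946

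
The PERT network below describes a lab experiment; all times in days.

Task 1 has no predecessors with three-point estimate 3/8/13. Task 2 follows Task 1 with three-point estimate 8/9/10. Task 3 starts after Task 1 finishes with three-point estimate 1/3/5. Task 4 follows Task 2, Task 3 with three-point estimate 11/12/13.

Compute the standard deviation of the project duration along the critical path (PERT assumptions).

te_Task 1 = (3 + 4·8 + 13)/6 = 48/6 = 8; σ²_Task 1 = ((13−3)/6)² = 2.778
te_Task 2 = (8 + 4·9 + 10)/6 = 54/6 = 9; σ²_Task 2 = ((10−8)/6)² = 0.111
te_Task 3 = (1 + 4·3 + 5)/6 = 18/6 = 3; σ²_Task 3 = ((5−1)/6)² = 0.444
te_Task 4 = (11 + 4·12 + 13)/6 = 72/6 = 12; σ²_Task 4 = ((13−11)/6)² = 0.111

Forward pass:
ES_Task 1 = 0; EF_Task 1 = 8
ES_Task 2 = 8; EF_Task 2 = 8+9 = 17
ES_Task 3 = 8; EF_Task 3 = 8+3 = 11
ES_Task 4 = max(EF_Task 2=17, EF_Task 3=11) = 17; EF_Task 4 = 17+12 = 29
Expected project duration μ = 29 days. Critical path: Task 1 → Task 2 → Task 4.

Variance along critical path = 2.778 + 0.111 + 0.111 = 3.000
σ = √3.000 = 1.732 days

1.73 days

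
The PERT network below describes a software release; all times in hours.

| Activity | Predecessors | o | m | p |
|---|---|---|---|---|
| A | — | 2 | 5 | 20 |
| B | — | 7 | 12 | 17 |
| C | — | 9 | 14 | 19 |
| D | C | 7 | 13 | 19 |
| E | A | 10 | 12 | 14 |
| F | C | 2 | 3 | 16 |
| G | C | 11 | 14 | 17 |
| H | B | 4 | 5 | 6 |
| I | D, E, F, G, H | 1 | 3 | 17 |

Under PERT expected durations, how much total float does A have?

te_A = (2 + 4·5 + 20)/6 = 42/6 = 7
te_B = (7 + 4·12 + 17)/6 = 72/6 = 12
te_C = (9 + 4·14 + 19)/6 = 84/6 = 14
te_D = (7 + 4·13 + 19)/6 = 78/6 = 13
te_E = (10 + 4·12 + 14)/6 = 72/6 = 12
te_F = (2 + 4·3 + 16)/6 = 30/6 = 5
te_G = (11 + 4·14 + 17)/6 = 84/6 = 14
te_H = (4 + 4·5 + 6)/6 = 30/6 = 5
te_I = (1 + 4·3 + 17)/6 = 30/6 = 5

Forward pass:
ES_A = 0; EF_A = 7
ES_B = 0; EF_B = 12
ES_C = 0; EF_C = 14
ES_D = 14; EF_D = 14+13 = 27
ES_E = 7; EF_E = 7+12 = 19
ES_F = 14; EF_F = 14+5 = 19
ES_G = 14; EF_G = 14+14 = 28
ES_H = 12; EF_H = 12+5 = 17
ES_I = max(EF_D=27, EF_E=19, EF_F=19, EF_G=28, EF_H=17) = 28; EF_I = 28+5 = 33
Expected project duration μ = 33 hours. Critical path: C → G → I.

Backward pass:
LF_I = 33; LS_I = 33−5 = 28
LF_H = LS_I = 28; LS_H = 28−5 = 23
LF_G = LS_I = 28; LS_G = 28−14 = 14
LF_F = LS_I = 28; LS_F = 28−5 = 23
LF_E = LS_I = 28; LS_E = 28−12 = 16
LF_D = LS_I = 28; LS_D = 28−13 = 15
LF_C = min(LS_D=15, LS_F=23, LS_G=14) = 14; LS_C = 14−14 = 0
LF_B = LS_H = 23; LS_B = 23−12 = 11
LF_A = LS_E = 16; LS_A = 16−7 = 9
Slack_A = LS_A − ES_A = 9 − 0 = 9

9 hours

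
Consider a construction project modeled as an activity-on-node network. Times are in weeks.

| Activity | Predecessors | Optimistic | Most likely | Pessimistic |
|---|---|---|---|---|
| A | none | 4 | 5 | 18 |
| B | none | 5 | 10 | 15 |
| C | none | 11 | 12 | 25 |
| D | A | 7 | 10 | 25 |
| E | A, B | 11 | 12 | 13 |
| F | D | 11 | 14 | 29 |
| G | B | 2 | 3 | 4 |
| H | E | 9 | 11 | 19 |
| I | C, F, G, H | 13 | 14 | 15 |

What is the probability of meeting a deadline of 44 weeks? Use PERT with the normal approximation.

te_A = (4 + 4·5 + 18)/6 = 42/6 = 7; σ²_A = ((18−4)/6)² = 5.444
te_B = (5 + 4·10 + 15)/6 = 60/6 = 10; σ²_B = ((15−5)/6)² = 2.778
te_C = (11 + 4·12 + 25)/6 = 84/6 = 14; σ²_C = ((25−11)/6)² = 5.444
te_D = (7 + 4·10 + 25)/6 = 72/6 = 12; σ²_D = ((25−7)/6)² = 9.000
te_E = (11 + 4·12 + 13)/6 = 72/6 = 12; σ²_E = ((13−11)/6)² = 0.111
te_F = (11 + 4·14 + 29)/6 = 96/6 = 16; σ²_F = ((29−11)/6)² = 9.000
te_G = (2 + 4·3 + 4)/6 = 18/6 = 3; σ²_G = ((4−2)/6)² = 0.111
te_H = (9 + 4·11 + 19)/6 = 72/6 = 12; σ²_H = ((19−9)/6)² = 2.778
te_I = (13 + 4·14 + 15)/6 = 84/6 = 14; σ²_I = ((15−13)/6)² = 0.111

Forward pass:
ES_A = 0; EF_A = 7
ES_B = 0; EF_B = 10
ES_C = 0; EF_C = 14
ES_D = 7; EF_D = 7+12 = 19
ES_E = max(EF_A=7, EF_B=10) = 10; EF_E = 10+12 = 22
ES_F = 19; EF_F = 19+16 = 35
ES_G = 10; EF_G = 10+3 = 13
ES_H = 22; EF_H = 22+12 = 34
ES_I = max(EF_C=14, EF_F=35, EF_G=13, EF_H=34) = 35; EF_I = 35+14 = 49
Expected project duration μ = 49 weeks. Critical path: A → D → F → I.

Variance along critical path = 5.444 + 9.000 + 9.000 + 0.111 = 23.556; σ = √23.556 = 4.853 weeks.
Z = (44 − 49) / 4.853 = -1.030
P(T ≤ 44) = Φ(-1.030) ≈ 0.151

0.151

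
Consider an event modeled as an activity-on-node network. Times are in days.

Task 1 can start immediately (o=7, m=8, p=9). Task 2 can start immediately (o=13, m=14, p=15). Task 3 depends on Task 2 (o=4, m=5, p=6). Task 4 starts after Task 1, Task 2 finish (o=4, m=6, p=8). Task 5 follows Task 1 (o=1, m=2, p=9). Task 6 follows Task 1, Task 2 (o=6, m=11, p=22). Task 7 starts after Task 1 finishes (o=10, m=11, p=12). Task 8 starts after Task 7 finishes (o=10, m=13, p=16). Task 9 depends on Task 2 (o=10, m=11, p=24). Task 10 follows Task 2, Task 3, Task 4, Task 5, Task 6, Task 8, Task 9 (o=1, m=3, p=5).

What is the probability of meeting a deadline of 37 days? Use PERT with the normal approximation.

0.939

te_Task 1 = (7 + 4·8 + 9)/6 = 48/6 = 8; σ²_Task 1 = ((9−7)/6)² = 0.111
te_Task 2 = (13 + 4·14 + 15)/6 = 84/6 = 14; σ²_Task 2 = ((15−13)/6)² = 0.111
te_Task 3 = (4 + 4·5 + 6)/6 = 30/6 = 5; σ²_Task 3 = ((6−4)/6)² = 0.111
te_Task 4 = (4 + 4·6 + 8)/6 = 36/6 = 6; σ²_Task 4 = ((8−4)/6)² = 0.444
te_Task 5 = (1 + 4·2 + 9)/6 = 18/6 = 3; σ²_Task 5 = ((9−1)/6)² = 1.778
te_Task 6 = (6 + 4·11 + 22)/6 = 72/6 = 12; σ²_Task 6 = ((22−6)/6)² = 7.111
te_Task 7 = (10 + 4·11 + 12)/6 = 66/6 = 11; σ²_Task 7 = ((12−10)/6)² = 0.111
te_Task 8 = (10 + 4·13 + 16)/6 = 78/6 = 13; σ²_Task 8 = ((16−10)/6)² = 1.000
te_Task 9 = (10 + 4·11 + 24)/6 = 78/6 = 13; σ²_Task 9 = ((24−10)/6)² = 5.444
te_Task 10 = (1 + 4·3 + 5)/6 = 18/6 = 3; σ²_Task 10 = ((5−1)/6)² = 0.444

Forward pass:
ES_Task 1 = 0; EF_Task 1 = 8
ES_Task 2 = 0; EF_Task 2 = 14
ES_Task 3 = 14; EF_Task 3 = 14+5 = 19
ES_Task 4 = max(EF_Task 1=8, EF_Task 2=14) = 14; EF_Task 4 = 14+6 = 20
ES_Task 5 = 8; EF_Task 5 = 8+3 = 11
ES_Task 6 = max(EF_Task 1=8, EF_Task 2=14) = 14; EF_Task 6 = 14+12 = 26
ES_Task 7 = 8; EF_Task 7 = 8+11 = 19
ES_Task 8 = 19; EF_Task 8 = 19+13 = 32
ES_Task 9 = 14; EF_Task 9 = 14+13 = 27
ES_Task 10 = max(EF_Task 2=14, EF_Task 3=19, EF_Task 4=20, EF_Task 5=11, EF_Task 6=26, EF_Task 8=32, EF_Task 9=27) = 32; EF_Task 10 = 32+3 = 35
Expected project duration μ = 35 days. Critical path: Task 1 → Task 7 → Task 8 → Task 10.

Variance along critical path = 0.111 + 0.111 + 1.000 + 0.444 = 1.667; σ = √1.667 = 1.291 days.
Z = (37 − 35) / 1.291 = 1.549
P(T ≤ 37) = Φ(1.549) ≈ 0.939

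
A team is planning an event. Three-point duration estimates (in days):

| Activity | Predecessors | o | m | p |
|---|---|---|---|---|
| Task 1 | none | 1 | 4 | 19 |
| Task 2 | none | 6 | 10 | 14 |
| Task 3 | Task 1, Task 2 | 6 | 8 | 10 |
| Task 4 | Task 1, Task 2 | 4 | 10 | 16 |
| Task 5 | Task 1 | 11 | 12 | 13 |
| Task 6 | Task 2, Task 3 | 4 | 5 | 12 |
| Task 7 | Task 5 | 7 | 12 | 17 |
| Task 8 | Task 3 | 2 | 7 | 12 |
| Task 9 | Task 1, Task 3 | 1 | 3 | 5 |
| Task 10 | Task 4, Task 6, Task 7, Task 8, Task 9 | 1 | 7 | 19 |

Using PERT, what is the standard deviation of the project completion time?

4.57 days

te_Task 1 = (1 + 4·4 + 19)/6 = 36/6 = 6; σ²_Task 1 = ((19−1)/6)² = 9.000
te_Task 2 = (6 + 4·10 + 14)/6 = 60/6 = 10; σ²_Task 2 = ((14−6)/6)² = 1.778
te_Task 3 = (6 + 4·8 + 10)/6 = 48/6 = 8; σ²_Task 3 = ((10−6)/6)² = 0.444
te_Task 4 = (4 + 4·10 + 16)/6 = 60/6 = 10; σ²_Task 4 = ((16−4)/6)² = 4.000
te_Task 5 = (11 + 4·12 + 13)/6 = 72/6 = 12; σ²_Task 5 = ((13−11)/6)² = 0.111
te_Task 6 = (4 + 4·5 + 12)/6 = 36/6 = 6; σ²_Task 6 = ((12−4)/6)² = 1.778
te_Task 7 = (7 + 4·12 + 17)/6 = 72/6 = 12; σ²_Task 7 = ((17−7)/6)² = 2.778
te_Task 8 = (2 + 4·7 + 12)/6 = 42/6 = 7; σ²_Task 8 = ((12−2)/6)² = 2.778
te_Task 9 = (1 + 4·3 + 5)/6 = 18/6 = 3; σ²_Task 9 = ((5−1)/6)² = 0.444
te_Task 10 = (1 + 4·7 + 19)/6 = 48/6 = 8; σ²_Task 10 = ((19−1)/6)² = 9.000

Forward pass:
ES_Task 1 = 0; EF_Task 1 = 6
ES_Task 2 = 0; EF_Task 2 = 10
ES_Task 3 = max(EF_Task 1=6, EF_Task 2=10) = 10; EF_Task 3 = 10+8 = 18
ES_Task 4 = max(EF_Task 1=6, EF_Task 2=10) = 10; EF_Task 4 = 10+10 = 20
ES_Task 5 = 6; EF_Task 5 = 6+12 = 18
ES_Task 6 = max(EF_Task 2=10, EF_Task 3=18) = 18; EF_Task 6 = 18+6 = 24
ES_Task 7 = 18; EF_Task 7 = 18+12 = 30
ES_Task 8 = 18; EF_Task 8 = 18+7 = 25
ES_Task 9 = max(EF_Task 1=6, EF_Task 3=18) = 18; EF_Task 9 = 18+3 = 21
ES_Task 10 = max(EF_Task 4=20, EF_Task 6=24, EF_Task 7=30, EF_Task 8=25, EF_Task 9=21) = 30; EF_Task 10 = 30+8 = 38
Expected project duration μ = 38 days. Critical path: Task 1 → Task 5 → Task 7 → Task 10.

Variance along critical path = 9.000 + 0.111 + 2.778 + 9.000 = 20.889
σ = √20.889 = 4.570 days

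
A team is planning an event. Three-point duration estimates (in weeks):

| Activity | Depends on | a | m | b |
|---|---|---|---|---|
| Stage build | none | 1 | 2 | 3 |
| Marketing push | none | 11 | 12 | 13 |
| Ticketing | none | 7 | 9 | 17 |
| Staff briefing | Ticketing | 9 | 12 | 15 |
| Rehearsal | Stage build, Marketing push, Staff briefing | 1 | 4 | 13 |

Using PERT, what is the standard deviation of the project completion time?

te_Stage build = (1 + 4·2 + 3)/6 = 12/6 = 2; σ²_Stage build = ((3−1)/6)² = 0.111
te_Marketing push = (11 + 4·12 + 13)/6 = 72/6 = 12; σ²_Marketing push = ((13−11)/6)² = 0.111
te_Ticketing = (7 + 4·9 + 17)/6 = 60/6 = 10; σ²_Ticketing = ((17−7)/6)² = 2.778
te_Staff briefing = (9 + 4·12 + 15)/6 = 72/6 = 12; σ²_Staff briefing = ((15−9)/6)² = 1.000
te_Rehearsal = (1 + 4·4 + 13)/6 = 30/6 = 5; σ²_Rehearsal = ((13−1)/6)² = 4.000

Forward pass:
ES_Stage build = 0; EF_Stage build = 2
ES_Marketing push = 0; EF_Marketing push = 12
ES_Ticketing = 0; EF_Ticketing = 10
ES_Staff briefing = 10; EF_Staff briefing = 10+12 = 22
ES_Rehearsal = max(EF_Stage build=2, EF_Marketing push=12, EF_Staff briefing=22) = 22; EF_Rehearsal = 22+5 = 27
Expected project duration μ = 27 weeks. Critical path: Ticketing → Staff briefing → Rehearsal.

Variance along critical path = 2.778 + 1.000 + 4.000 = 7.778
σ = √7.778 = 2.789 weeks

2.79 weeks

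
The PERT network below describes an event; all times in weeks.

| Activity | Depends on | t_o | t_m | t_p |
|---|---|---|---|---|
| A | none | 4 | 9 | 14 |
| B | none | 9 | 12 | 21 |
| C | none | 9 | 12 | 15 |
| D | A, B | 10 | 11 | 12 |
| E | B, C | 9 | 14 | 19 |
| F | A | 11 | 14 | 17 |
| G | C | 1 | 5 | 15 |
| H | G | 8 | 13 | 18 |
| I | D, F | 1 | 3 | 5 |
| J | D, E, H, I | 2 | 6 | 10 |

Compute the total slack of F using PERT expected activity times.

te_A = (4 + 4·9 + 14)/6 = 54/6 = 9
te_B = (9 + 4·12 + 21)/6 = 78/6 = 13
te_C = (9 + 4·12 + 15)/6 = 72/6 = 12
te_D = (10 + 4·11 + 12)/6 = 66/6 = 11
te_E = (9 + 4·14 + 19)/6 = 84/6 = 14
te_F = (11 + 4·14 + 17)/6 = 84/6 = 14
te_G = (1 + 4·5 + 15)/6 = 36/6 = 6
te_H = (8 + 4·13 + 18)/6 = 78/6 = 13
te_I = (1 + 4·3 + 5)/6 = 18/6 = 3
te_J = (2 + 4·6 + 10)/6 = 36/6 = 6

Forward pass:
ES_A = 0; EF_A = 9
ES_B = 0; EF_B = 13
ES_C = 0; EF_C = 12
ES_D = max(EF_A=9, EF_B=13) = 13; EF_D = 13+11 = 24
ES_E = max(EF_B=13, EF_C=12) = 13; EF_E = 13+14 = 27
ES_F = 9; EF_F = 9+14 = 23
ES_G = 12; EF_G = 12+6 = 18
ES_H = 18; EF_H = 18+13 = 31
ES_I = max(EF_D=24, EF_F=23) = 24; EF_I = 24+3 = 27
ES_J = max(EF_D=24, EF_E=27, EF_H=31, EF_I=27) = 31; EF_J = 31+6 = 37
Expected project duration μ = 37 weeks. Critical path: C → G → H → J.

Backward pass:
LF_J = 37; LS_J = 37−6 = 31
LF_I = LS_J = 31; LS_I = 31−3 = 28
LF_H = LS_J = 31; LS_H = 31−13 = 18
LF_G = LS_H = 18; LS_G = 18−6 = 12
LF_F = LS_I = 28; LS_F = 28−14 = 14
LF_E = LS_J = 31; LS_E = 31−14 = 17
LF_D = min(LS_I=28, LS_J=31) = 28; LS_D = 28−11 = 17
LF_C = min(LS_E=17, LS_G=12) = 12; LS_C = 12−12 = 0
LF_B = min(LS_D=17, LS_E=17) = 17; LS_B = 17−13 = 4
LF_A = min(LS_D=17, LS_F=14) = 14; LS_A = 14−9 = 5
Slack_F = LS_F − ES_F = 14 − 9 = 5

5 weeks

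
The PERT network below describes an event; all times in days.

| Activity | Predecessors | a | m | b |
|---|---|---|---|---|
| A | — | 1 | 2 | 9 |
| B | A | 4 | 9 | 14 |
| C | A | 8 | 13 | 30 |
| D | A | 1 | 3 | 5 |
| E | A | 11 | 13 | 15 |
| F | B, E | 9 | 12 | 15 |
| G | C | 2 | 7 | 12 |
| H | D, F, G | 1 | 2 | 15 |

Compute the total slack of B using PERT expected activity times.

te_A = (1 + 4·2 + 9)/6 = 18/6 = 3
te_B = (4 + 4·9 + 14)/6 = 54/6 = 9
te_C = (8 + 4·13 + 30)/6 = 90/6 = 15
te_D = (1 + 4·3 + 5)/6 = 18/6 = 3
te_E = (11 + 4·13 + 15)/6 = 78/6 = 13
te_F = (9 + 4·12 + 15)/6 = 72/6 = 12
te_G = (2 + 4·7 + 12)/6 = 42/6 = 7
te_H = (1 + 4·2 + 15)/6 = 24/6 = 4

Forward pass:
ES_A = 0; EF_A = 3
ES_B = 3; EF_B = 3+9 = 12
ES_C = 3; EF_C = 3+15 = 18
ES_D = 3; EF_D = 3+3 = 6
ES_E = 3; EF_E = 3+13 = 16
ES_F = max(EF_B=12, EF_E=16) = 16; EF_F = 16+12 = 28
ES_G = 18; EF_G = 18+7 = 25
ES_H = max(EF_D=6, EF_F=28, EF_G=25) = 28; EF_H = 28+4 = 32
Expected project duration μ = 32 days. Critical path: A → E → F → H.

Backward pass:
LF_H = 32; LS_H = 32−4 = 28
LF_G = LS_H = 28; LS_G = 28−7 = 21
LF_F = LS_H = 28; LS_F = 28−12 = 16
LF_E = LS_F = 16; LS_E = 16−13 = 3
LF_D = LS_H = 28; LS_D = 28−3 = 25
LF_C = LS_G = 21; LS_C = 21−15 = 6
LF_B = LS_F = 16; LS_B = 16−9 = 7
LF_A = min(LS_B=7, LS_C=6, LS_D=25, LS_E=3) = 3; LS_A = 3−3 = 0
Slack_B = LS_B − ES_B = 7 − 3 = 4

4 days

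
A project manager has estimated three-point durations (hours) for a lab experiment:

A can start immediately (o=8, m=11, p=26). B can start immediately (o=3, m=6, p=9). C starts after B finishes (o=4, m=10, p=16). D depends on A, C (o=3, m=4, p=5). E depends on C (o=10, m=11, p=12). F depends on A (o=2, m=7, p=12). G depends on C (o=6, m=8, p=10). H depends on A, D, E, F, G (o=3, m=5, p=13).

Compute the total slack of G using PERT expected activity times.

3 hours

te_A = (8 + 4·11 + 26)/6 = 78/6 = 13
te_B = (3 + 4·6 + 9)/6 = 36/6 = 6
te_C = (4 + 4·10 + 16)/6 = 60/6 = 10
te_D = (3 + 4·4 + 5)/6 = 24/6 = 4
te_E = (10 + 4·11 + 12)/6 = 66/6 = 11
te_F = (2 + 4·7 + 12)/6 = 42/6 = 7
te_G = (6 + 4·8 + 10)/6 = 48/6 = 8
te_H = (3 + 4·5 + 13)/6 = 36/6 = 6

Forward pass:
ES_A = 0; EF_A = 13
ES_B = 0; EF_B = 6
ES_C = 6; EF_C = 6+10 = 16
ES_D = max(EF_A=13, EF_C=16) = 16; EF_D = 16+4 = 20
ES_E = 16; EF_E = 16+11 = 27
ES_F = 13; EF_F = 13+7 = 20
ES_G = 16; EF_G = 16+8 = 24
ES_H = max(EF_A=13, EF_D=20, EF_E=27, EF_F=20, EF_G=24) = 27; EF_H = 27+6 = 33
Expected project duration μ = 33 hours. Critical path: B → C → E → H.

Backward pass:
LF_H = 33; LS_H = 33−6 = 27
LF_G = LS_H = 27; LS_G = 27−8 = 19
LF_F = LS_H = 27; LS_F = 27−7 = 20
LF_E = LS_H = 27; LS_E = 27−11 = 16
LF_D = LS_H = 27; LS_D = 27−4 = 23
LF_C = min(LS_D=23, LS_E=16, LS_G=19) = 16; LS_C = 16−10 = 6
LF_B = LS_C = 6; LS_B = 6−6 = 0
LF_A = min(LS_D=23, LS_F=20, LS_H=27) = 20; LS_A = 20−13 = 7
Slack_G = LS_G − ES_G = 19 − 16 = 3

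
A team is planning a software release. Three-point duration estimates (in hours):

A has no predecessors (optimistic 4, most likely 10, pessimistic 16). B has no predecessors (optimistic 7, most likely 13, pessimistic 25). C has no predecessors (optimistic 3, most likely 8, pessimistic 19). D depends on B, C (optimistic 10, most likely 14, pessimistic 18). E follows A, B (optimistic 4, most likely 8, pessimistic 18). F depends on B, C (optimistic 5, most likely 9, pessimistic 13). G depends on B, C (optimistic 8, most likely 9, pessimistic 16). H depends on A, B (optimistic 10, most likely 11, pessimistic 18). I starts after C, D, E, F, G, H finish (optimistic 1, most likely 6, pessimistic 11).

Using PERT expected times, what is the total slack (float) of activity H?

2 hours

te_A = (4 + 4·10 + 16)/6 = 60/6 = 10
te_B = (7 + 4·13 + 25)/6 = 84/6 = 14
te_C = (3 + 4·8 + 19)/6 = 54/6 = 9
te_D = (10 + 4·14 + 18)/6 = 84/6 = 14
te_E = (4 + 4·8 + 18)/6 = 54/6 = 9
te_F = (5 + 4·9 + 13)/6 = 54/6 = 9
te_G = (8 + 4·9 + 16)/6 = 60/6 = 10
te_H = (10 + 4·11 + 18)/6 = 72/6 = 12
te_I = (1 + 4·6 + 11)/6 = 36/6 = 6

Forward pass:
ES_A = 0; EF_A = 10
ES_B = 0; EF_B = 14
ES_C = 0; EF_C = 9
ES_D = max(EF_B=14, EF_C=9) = 14; EF_D = 14+14 = 28
ES_E = max(EF_A=10, EF_B=14) = 14; EF_E = 14+9 = 23
ES_F = max(EF_B=14, EF_C=9) = 14; EF_F = 14+9 = 23
ES_G = max(EF_B=14, EF_C=9) = 14; EF_G = 14+10 = 24
ES_H = max(EF_A=10, EF_B=14) = 14; EF_H = 14+12 = 26
ES_I = max(EF_C=9, EF_D=28, EF_E=23, EF_F=23, EF_G=24, EF_H=26) = 28; EF_I = 28+6 = 34
Expected project duration μ = 34 hours. Critical path: B → D → I.

Backward pass:
LF_I = 34; LS_I = 34−6 = 28
LF_H = LS_I = 28; LS_H = 28−12 = 16
LF_G = LS_I = 28; LS_G = 28−10 = 18
LF_F = LS_I = 28; LS_F = 28−9 = 19
LF_E = LS_I = 28; LS_E = 28−9 = 19
LF_D = LS_I = 28; LS_D = 28−14 = 14
LF_C = min(LS_D=14, LS_F=19, LS_G=18, LS_I=28) = 14; LS_C = 14−9 = 5
LF_B = min(LS_D=14, LS_E=19, LS_F=19, LS_G=18, LS_H=16) = 14; LS_B = 14−14 = 0
LF_A = min(LS_E=19, LS_H=16) = 16; LS_A = 16−10 = 6
Slack_H = LS_H − ES_H = 16 − 14 = 2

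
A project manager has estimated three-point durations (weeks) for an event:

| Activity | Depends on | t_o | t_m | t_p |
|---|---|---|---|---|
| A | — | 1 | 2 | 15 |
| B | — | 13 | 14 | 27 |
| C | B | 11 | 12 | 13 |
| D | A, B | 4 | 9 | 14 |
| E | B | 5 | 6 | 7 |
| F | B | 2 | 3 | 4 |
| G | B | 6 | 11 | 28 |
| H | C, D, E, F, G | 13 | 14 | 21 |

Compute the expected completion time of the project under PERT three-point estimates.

te_A = (1 + 4·2 + 15)/6 = 24/6 = 4
te_B = (13 + 4·14 + 27)/6 = 96/6 = 16
te_C = (11 + 4·12 + 13)/6 = 72/6 = 12
te_D = (4 + 4·9 + 14)/6 = 54/6 = 9
te_E = (5 + 4·6 + 7)/6 = 36/6 = 6
te_F = (2 + 4·3 + 4)/6 = 18/6 = 3
te_G = (6 + 4·11 + 28)/6 = 78/6 = 13
te_H = (13 + 4·14 + 21)/6 = 90/6 = 15

Forward pass:
ES_A = 0; EF_A = 4
ES_B = 0; EF_B = 16
ES_C = 16; EF_C = 16+12 = 28
ES_D = max(EF_A=4, EF_B=16) = 16; EF_D = 16+9 = 25
ES_E = 16; EF_E = 16+6 = 22
ES_F = 16; EF_F = 16+3 = 19
ES_G = 16; EF_G = 16+13 = 29
ES_H = max(EF_C=28, EF_D=25, EF_E=22, EF_F=19, EF_G=29) = 29; EF_H = 29+15 = 44
Expected project duration μ = 44 weeks. Critical path: B → G → H.

44 weeks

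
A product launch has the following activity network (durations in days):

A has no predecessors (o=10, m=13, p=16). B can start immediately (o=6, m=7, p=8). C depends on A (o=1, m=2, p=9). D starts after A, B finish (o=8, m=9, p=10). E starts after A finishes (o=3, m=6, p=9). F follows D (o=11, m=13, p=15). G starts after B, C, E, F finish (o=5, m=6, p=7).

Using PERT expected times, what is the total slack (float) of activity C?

19 days

te_A = (10 + 4·13 + 16)/6 = 78/6 = 13
te_B = (6 + 4·7 + 8)/6 = 42/6 = 7
te_C = (1 + 4·2 + 9)/6 = 18/6 = 3
te_D = (8 + 4·9 + 10)/6 = 54/6 = 9
te_E = (3 + 4·6 + 9)/6 = 36/6 = 6
te_F = (11 + 4·13 + 15)/6 = 78/6 = 13
te_G = (5 + 4·6 + 7)/6 = 36/6 = 6

Forward pass:
ES_A = 0; EF_A = 13
ES_B = 0; EF_B = 7
ES_C = 13; EF_C = 13+3 = 16
ES_D = max(EF_A=13, EF_B=7) = 13; EF_D = 13+9 = 22
ES_E = 13; EF_E = 13+6 = 19
ES_F = 22; EF_F = 22+13 = 35
ES_G = max(EF_B=7, EF_C=16, EF_E=19, EF_F=35) = 35; EF_G = 35+6 = 41
Expected project duration μ = 41 days. Critical path: A → D → F → G.

Backward pass:
LF_G = 41; LS_G = 41−6 = 35
LF_F = LS_G = 35; LS_F = 35−13 = 22
LF_E = LS_G = 35; LS_E = 35−6 = 29
LF_D = LS_F = 22; LS_D = 22−9 = 13
LF_C = LS_G = 35; LS_C = 35−3 = 32
LF_B = min(LS_D=13, LS_G=35) = 13; LS_B = 13−7 = 6
LF_A = min(LS_C=32, LS_D=13, LS_E=29) = 13; LS_A = 13−13 = 0
Slack_C = LS_C − ES_C = 32 − 13 = 19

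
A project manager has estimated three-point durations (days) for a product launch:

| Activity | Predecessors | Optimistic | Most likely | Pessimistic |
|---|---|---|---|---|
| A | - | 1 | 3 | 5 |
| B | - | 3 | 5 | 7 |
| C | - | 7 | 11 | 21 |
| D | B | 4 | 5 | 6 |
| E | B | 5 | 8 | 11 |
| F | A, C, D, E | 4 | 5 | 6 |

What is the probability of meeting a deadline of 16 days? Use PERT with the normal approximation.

0.054

te_A = (1 + 4·3 + 5)/6 = 18/6 = 3; σ²_A = ((5−1)/6)² = 0.444
te_B = (3 + 4·5 + 7)/6 = 30/6 = 5; σ²_B = ((7−3)/6)² = 0.444
te_C = (7 + 4·11 + 21)/6 = 72/6 = 12; σ²_C = ((21−7)/6)² = 5.444
te_D = (4 + 4·5 + 6)/6 = 30/6 = 5; σ²_D = ((6−4)/6)² = 0.111
te_E = (5 + 4·8 + 11)/6 = 48/6 = 8; σ²_E = ((11−5)/6)² = 1.000
te_F = (4 + 4·5 + 6)/6 = 30/6 = 5; σ²_F = ((6−4)/6)² = 0.111

Forward pass:
ES_A = 0; EF_A = 3
ES_B = 0; EF_B = 5
ES_C = 0; EF_C = 12
ES_D = 5; EF_D = 5+5 = 10
ES_E = 5; EF_E = 5+8 = 13
ES_F = max(EF_A=3, EF_C=12, EF_D=10, EF_E=13) = 13; EF_F = 13+5 = 18
Expected project duration μ = 18 days. Critical path: B → E → F.

Variance along critical path = 0.444 + 1.000 + 0.111 = 1.556; σ = √1.556 = 1.247 days.
Z = (16 − 18) / 1.247 = -1.604
P(T ≤ 16) = Φ(-1.604) ≈ 0.054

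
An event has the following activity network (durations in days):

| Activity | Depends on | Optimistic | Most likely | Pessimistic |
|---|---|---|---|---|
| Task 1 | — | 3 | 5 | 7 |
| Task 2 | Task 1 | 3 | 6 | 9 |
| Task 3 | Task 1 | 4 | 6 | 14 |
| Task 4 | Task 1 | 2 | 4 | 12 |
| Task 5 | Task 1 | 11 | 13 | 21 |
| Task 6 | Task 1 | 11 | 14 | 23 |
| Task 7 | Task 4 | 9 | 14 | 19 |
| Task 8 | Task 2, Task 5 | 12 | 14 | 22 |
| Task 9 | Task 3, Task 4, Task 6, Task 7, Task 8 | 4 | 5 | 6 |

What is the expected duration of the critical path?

te_Task 1 = (3 + 4·5 + 7)/6 = 30/6 = 5
te_Task 2 = (3 + 4·6 + 9)/6 = 36/6 = 6
te_Task 3 = (4 + 4·6 + 14)/6 = 42/6 = 7
te_Task 4 = (2 + 4·4 + 12)/6 = 30/6 = 5
te_Task 5 = (11 + 4·13 + 21)/6 = 84/6 = 14
te_Task 6 = (11 + 4·14 + 23)/6 = 90/6 = 15
te_Task 7 = (9 + 4·14 + 19)/6 = 84/6 = 14
te_Task 8 = (12 + 4·14 + 22)/6 = 90/6 = 15
te_Task 9 = (4 + 4·5 + 6)/6 = 30/6 = 5

Forward pass:
ES_Task 1 = 0; EF_Task 1 = 5
ES_Task 2 = 5; EF_Task 2 = 5+6 = 11
ES_Task 3 = 5; EF_Task 3 = 5+7 = 12
ES_Task 4 = 5; EF_Task 4 = 5+5 = 10
ES_Task 5 = 5; EF_Task 5 = 5+14 = 19
ES_Task 6 = 5; EF_Task 6 = 5+15 = 20
ES_Task 7 = 10; EF_Task 7 = 10+14 = 24
ES_Task 8 = max(EF_Task 2=11, EF_Task 5=19) = 19; EF_Task 8 = 19+15 = 34
ES_Task 9 = max(EF_Task 3=12, EF_Task 4=10, EF_Task 6=20, EF_Task 7=24, EF_Task 8=34) = 34; EF_Task 9 = 34+5 = 39
Expected project duration μ = 39 days. Critical path: Task 1 → Task 5 → Task 8 → Task 9.

39 days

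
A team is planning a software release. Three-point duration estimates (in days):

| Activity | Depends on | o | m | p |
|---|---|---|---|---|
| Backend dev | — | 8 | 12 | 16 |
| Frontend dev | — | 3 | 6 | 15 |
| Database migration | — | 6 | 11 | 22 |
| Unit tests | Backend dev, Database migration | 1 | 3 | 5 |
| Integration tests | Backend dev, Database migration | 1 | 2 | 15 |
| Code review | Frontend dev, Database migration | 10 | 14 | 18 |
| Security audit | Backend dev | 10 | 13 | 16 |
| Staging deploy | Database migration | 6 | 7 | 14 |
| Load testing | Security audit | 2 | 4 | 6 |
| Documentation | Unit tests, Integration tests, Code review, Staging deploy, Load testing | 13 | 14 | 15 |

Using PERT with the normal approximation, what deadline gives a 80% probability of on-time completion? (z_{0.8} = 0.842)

44.5 days

te_Backend dev = (8 + 4·12 + 16)/6 = 72/6 = 12; σ²_Backend dev = ((16−8)/6)² = 1.778
te_Frontend dev = (3 + 4·6 + 15)/6 = 42/6 = 7; σ²_Frontend dev = ((15−3)/6)² = 4.000
te_Database migration = (6 + 4·11 + 22)/6 = 72/6 = 12; σ²_Database migration = ((22−6)/6)² = 7.111
te_Unit tests = (1 + 4·3 + 5)/6 = 18/6 = 3; σ²_Unit tests = ((5−1)/6)² = 0.444
te_Integration tests = (1 + 4·2 + 15)/6 = 24/6 = 4; σ²_Integration tests = ((15−1)/6)² = 5.444
te_Code review = (10 + 4·14 + 18)/6 = 84/6 = 14; σ²_Code review = ((18−10)/6)² = 1.778
te_Security audit = (10 + 4·13 + 16)/6 = 78/6 = 13; σ²_Security audit = ((16−10)/6)² = 1.000
te_Staging deploy = (6 + 4·7 + 14)/6 = 48/6 = 8; σ²_Staging deploy = ((14−6)/6)² = 1.778
te_Load testing = (2 + 4·4 + 6)/6 = 24/6 = 4; σ²_Load testing = ((6−2)/6)² = 0.444
te_Documentation = (13 + 4·14 + 15)/6 = 84/6 = 14; σ²_Documentation = ((15−13)/6)² = 0.111

Forward pass:
ES_Backend dev = 0; EF_Backend dev = 12
ES_Frontend dev = 0; EF_Frontend dev = 7
ES_Database migration = 0; EF_Database migration = 12
ES_Unit tests = max(EF_Backend dev=12, EF_Database migration=12) = 12; EF_Unit tests = 12+3 = 15
ES_Integration tests = max(EF_Backend dev=12, EF_Database migration=12) = 12; EF_Integration tests = 12+4 = 16
ES_Code review = max(EF_Frontend dev=7, EF_Database migration=12) = 12; EF_Code review = 12+14 = 26
ES_Security audit = 12; EF_Security audit = 12+13 = 25
ES_Staging deploy = 12; EF_Staging deploy = 12+8 = 20
ES_Load testing = 25; EF_Load testing = 25+4 = 29
ES_Documentation = max(EF_Unit tests=15, EF_Integration tests=16, EF_Code review=26, EF_Staging deploy=20, EF_Load testing=29) = 29; EF_Documentation = 29+14 = 43
Expected project duration μ = 43 days. Critical path: Backend dev → Security audit → Load testing → Documentation.

Variance along critical path = 1.778 + 1.000 + 0.444 + 0.111 = 3.333; σ = 1.826 days.
D = μ + z·σ = 43 + 0.842·1.826 = 44.5 days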